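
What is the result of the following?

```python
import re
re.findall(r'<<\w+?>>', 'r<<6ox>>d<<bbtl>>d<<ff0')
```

['<<6ox>>', '<<bbtl>>']

Walking the string: at [1:8] → '<<6ox>>'; at [9:17] → '<<bbtl>>'.
No capturing groups, so `findall` returns the 2 full match strings.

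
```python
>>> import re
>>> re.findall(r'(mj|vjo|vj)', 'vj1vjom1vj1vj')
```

['vj', 'vjo', 'vj', 'vj']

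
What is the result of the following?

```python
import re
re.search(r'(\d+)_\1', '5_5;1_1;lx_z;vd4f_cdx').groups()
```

('5',)

The match spans [0:3] → '5_5'.
Captured: group 1 = '5'.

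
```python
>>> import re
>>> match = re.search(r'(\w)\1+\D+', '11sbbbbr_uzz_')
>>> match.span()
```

(0, 13)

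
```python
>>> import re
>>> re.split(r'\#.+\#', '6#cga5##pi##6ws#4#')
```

Matches to split on: at [1:18] → '#cga5##pi##6ws#4#'.
The string is cut at each match, leaving 2 pieces.

['6', '']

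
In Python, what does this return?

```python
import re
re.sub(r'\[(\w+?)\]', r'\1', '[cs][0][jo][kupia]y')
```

'cs0jokupiay'

Matches: at [0:4] → '[cs]'; at [4:7] → '[0]'; at [7:11] → '[jo]'; at [11:18] → '[kupia]'.
Each match is replaced using the text its own group 1 captured.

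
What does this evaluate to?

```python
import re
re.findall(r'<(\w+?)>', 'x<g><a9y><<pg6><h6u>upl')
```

With a single group, `findall` returns only what that group captured — 4 items.

['g', 'a9y', 'pg6', 'h6u']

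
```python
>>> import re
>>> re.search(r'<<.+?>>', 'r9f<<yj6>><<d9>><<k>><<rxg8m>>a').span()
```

With the lazy modifier that quantifier settles for the fewest repetitions that let the rest of the pattern succeed (the atoms after it are unaffected and can still be greedy).
Unlike `match`, `search` isn't anchored — it looks for the pattern anywhere in the string.
The match spans [3:10] → '<<yj6>>'.

(3, 10)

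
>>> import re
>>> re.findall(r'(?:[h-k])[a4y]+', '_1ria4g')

['ia4']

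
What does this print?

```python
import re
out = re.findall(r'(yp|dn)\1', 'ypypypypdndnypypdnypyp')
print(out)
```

`\1` has to match the exact text group 1 already captured.
Scanning left to right: at [0:4] match 'ypyp', group 1 = 'yp'; at [4:8] match 'ypyp', group 1 = 'yp'; at [8:12] match 'dndn', group 1 = 'dn'; at [12:16] match 'ypyp', group 1 = 'yp'; at [18:22] match 'ypyp', group 1 = 'yp'.
One capturing group, so `findall` returns just the captured substring from each match — 5 in all.

['yp', 'yp', 'dn', 'yp', 'yp']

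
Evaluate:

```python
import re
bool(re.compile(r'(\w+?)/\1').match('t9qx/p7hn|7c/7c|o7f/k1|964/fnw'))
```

`re.match` only tries the pattern at the start of the string.
Here the pattern fails at index 0, so the call returns None, and `bool(None)` is False.

False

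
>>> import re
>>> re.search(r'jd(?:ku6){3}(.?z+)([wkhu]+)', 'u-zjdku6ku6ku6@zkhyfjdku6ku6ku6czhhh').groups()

('@z', 'kh')

Pattern: the literal 'jd', then the literal 'ku6' repeated 3 times; then optionally any character, then one or more of the literal 'z' (captured); then one or more of one of [wkhu] (captured).
`search` walks the string left to right and returns the first match it finds.
The match spans [3:18] → 'jdku6ku6ku6@zkh'.
Captured: group 1 = '@z', group 2 = 'kh'.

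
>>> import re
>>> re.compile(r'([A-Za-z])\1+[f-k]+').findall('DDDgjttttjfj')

['D', 't']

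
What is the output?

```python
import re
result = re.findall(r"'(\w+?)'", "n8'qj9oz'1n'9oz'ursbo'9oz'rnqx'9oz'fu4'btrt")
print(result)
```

['qj9oz', '9oz', '9oz', '9oz']

One capturing group, so `findall` returns just the captured substring from each match — 4 in all.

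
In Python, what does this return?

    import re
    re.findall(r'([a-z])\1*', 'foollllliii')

The backreference `\1` re-matches whatever the first group consumed, character for character.
One capturing group, so `findall` returns just the captured substring from each match — 4 in all.

['f', 'o', 'l', 'i']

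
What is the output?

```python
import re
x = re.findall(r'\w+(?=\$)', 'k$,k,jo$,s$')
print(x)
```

The positive lookaround only admits positions where the adjacent text matches; those characters stay outside the span.
Matches: at [0:1] → 'k'; at [5:7] → 'jo'; at [9:10] → 's'.
No capturing groups, so `findall` returns the 3 full match strings.

['k', 'jo', 's']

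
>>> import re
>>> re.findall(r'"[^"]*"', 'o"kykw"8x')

['"kykw"']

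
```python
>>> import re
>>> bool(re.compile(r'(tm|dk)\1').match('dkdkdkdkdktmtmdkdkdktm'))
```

True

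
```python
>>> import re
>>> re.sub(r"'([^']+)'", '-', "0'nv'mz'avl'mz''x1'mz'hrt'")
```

`sub` substitutes '-' at each match site.

"0-mz-mz'-mz-"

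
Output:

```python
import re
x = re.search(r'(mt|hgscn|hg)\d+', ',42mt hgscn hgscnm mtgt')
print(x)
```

None

`re.search` scans for the first position where the pattern succeeds.
Here nothing in the string fits, so the call returns None.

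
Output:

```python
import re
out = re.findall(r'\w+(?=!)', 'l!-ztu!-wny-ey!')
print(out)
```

['l', 'ztu', 'ey']

The positive lookaround only admits positions where the adjacent text matches; those characters stay outside the span.
Walking the string: at [0:1] → 'l'; at [3:6] → 'ztu'; at [12:14] → 'ey'.
No capturing groups, so `findall` returns the 3 full match strings.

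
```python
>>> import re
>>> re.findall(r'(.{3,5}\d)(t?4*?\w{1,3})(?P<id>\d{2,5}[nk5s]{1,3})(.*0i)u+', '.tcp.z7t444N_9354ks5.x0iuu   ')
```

[('tcp.z7', 't444N_', '9354ks5', '.x0i')]

Lazy quantifiers expand one character at a time until the remainder of the pattern can match.
With 4 capturing groups, `findall` returns a 4-tuple per match.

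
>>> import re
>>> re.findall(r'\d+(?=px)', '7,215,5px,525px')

The `(?=…)`/`(?<=…)` assertion just peeks at neighbouring text; it doesn't advance the match position.
With no groups in the pattern, `findall` gives back each whole match — 2 here.

['5', '525']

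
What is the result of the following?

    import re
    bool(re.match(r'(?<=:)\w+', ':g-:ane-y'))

False

The lookaround is zero-width — it requires the adjacent text to match without consuming it, so the asserted text isn't part of the match.
With `match`, the pattern is implicitly anchored at the beginning.
Here position 0 doesn't satisfy it, so the call returns None, and `bool(None)` is False.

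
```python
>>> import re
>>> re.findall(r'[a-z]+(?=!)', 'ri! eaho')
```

['ri']

The `(?=…)`/`(?<=…)` assertion just peeks at neighbouring text; it doesn't advance the match position.
Matches: at [0:2] → 'ri'.
`findall` yields the raw match text (1 of them) because the pattern has no groups.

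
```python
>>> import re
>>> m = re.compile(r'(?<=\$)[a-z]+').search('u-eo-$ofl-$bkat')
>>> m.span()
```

The `(?=…)`/`(?<=…)` assertion just peeks at neighbouring text; it doesn't advance the match position.
Unlike `match`, `search` isn't anchored — it looks for the pattern anywhere in the string.
The match spans [6:9] → 'ofl'.

(6, 9)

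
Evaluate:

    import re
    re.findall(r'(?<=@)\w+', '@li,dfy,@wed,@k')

['li', 'wed', 'k']

The lookaround is zero-width — it requires the adjacent text to match without consuming it, so the asserted text isn't part of the match.
No capturing groups, so `findall` returns the 3 full match strings.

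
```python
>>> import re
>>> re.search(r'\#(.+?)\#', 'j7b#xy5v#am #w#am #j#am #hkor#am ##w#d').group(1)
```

`re.search` tries every starting position until one works.
The match spans [3:9] → '#xy5v#'.
Captured: group 1 = 'xy5v'.

'xy5v'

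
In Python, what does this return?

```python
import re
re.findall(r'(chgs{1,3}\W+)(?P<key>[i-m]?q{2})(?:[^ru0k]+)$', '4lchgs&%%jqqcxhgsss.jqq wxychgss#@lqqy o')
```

[('chgs&%%', 'jqq')]

The pattern matches the literal 'chg', then 1 to 3 of the literal 's', then one or more of a non-word character (captured); then optionally a character in [i-m], then exactly 2 of the literal 'q' (captured as 'key'); then one or more of any character except [ru0k] (non-capturing group); then anchored at the end.
Matches: at [2:40] match 'chgs&%%jqqcxhgsss.jqq wxychgss#@lqqy o', groups = ('chgs&%%', 'jqq').
`findall` packs the 2 group values into a tuple for every match.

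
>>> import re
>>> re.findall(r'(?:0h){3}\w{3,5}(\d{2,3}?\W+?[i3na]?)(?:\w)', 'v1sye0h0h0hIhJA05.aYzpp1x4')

Pattern: the literal '0h' repeated 3 times, then 3 to 5 of a word character; then 2 to 3 of a digit (lazy), then one or more of a non-word character (lazy), then optionally one of [i3na] (captured); then a word character (non-capturing group).
Scanning left to right: at [5:20] match '0h0h0hIhJA05.aY', group 1 = '05.a'.
Because there's exactly one group, `findall` drops the full match and keeps group 1 from the one hit.

['05.a']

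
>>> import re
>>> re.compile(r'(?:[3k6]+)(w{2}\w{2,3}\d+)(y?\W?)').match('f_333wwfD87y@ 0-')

None

This matches one or more of one of [3k6] (non-capturing group); then exactly 2 of the literal 'w', then 2 to 3 of a word character, then one or more of a digit (captured); then optionally the literal 'y', then optionally a non-word character (captured).
`match` is anchored at position 0; if the pattern doesn't fit there, it returns None.
Here the string doesn't start with a match, so the call returns None.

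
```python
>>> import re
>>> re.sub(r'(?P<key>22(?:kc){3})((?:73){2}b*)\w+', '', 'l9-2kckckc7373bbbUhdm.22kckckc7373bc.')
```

This matches the literal '22', then the literal 'kc' repeated 3 times (captured as 'key'); then the literal '73' repeated 2 times, then zero or more of the literal 'b' (captured); then one or more of a word character.
Matches: at [22:36] → '22kckckc7373bc'.
Each match is replaced by ''.

'l9-2kckckc7373bbbUhdm..'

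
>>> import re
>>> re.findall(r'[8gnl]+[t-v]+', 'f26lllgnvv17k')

['lllgnvv']

With no groups in the pattern, `findall` gives back each whole match — 1 here.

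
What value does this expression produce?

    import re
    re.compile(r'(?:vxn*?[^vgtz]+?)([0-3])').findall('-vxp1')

The pattern matches the literal 'vx', then zero or more of the literal 'n' (lazy), then one or more of any character except [vgtz] (lazy) (non-capturing group); then a character in [0-3] (captured).
Walking the string: at [1:5] match 'vxp1', group 1 = '1'.
Because there's exactly one group, `findall` drops the full match and keeps group 1 from the one hit.

['1']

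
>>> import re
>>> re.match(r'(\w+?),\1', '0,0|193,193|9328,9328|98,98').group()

`\1` is not a pattern — it's the concrete string captured by group 1, re-applied verbatim.
`re.match` won't scan ahead — the pattern has to work from the very first character.
The match spans [0:3] → '0,0'.
Captured: group 1 = '0'.

'0,0'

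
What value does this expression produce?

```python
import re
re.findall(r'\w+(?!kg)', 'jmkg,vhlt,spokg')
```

`(?!…)`/`(?<!…)` only lets a position through if the neighbouring text does NOT match; no characters are consumed.
Walking the string: at [0:4] → 'jmkg'; at [5:9] → 'vhlt'; at [10:15] → 'spokg'.
Since nothing is captured, `findall` lists the 3 matched substrings directly.

['jmkg', 'vhlt', 'spokg']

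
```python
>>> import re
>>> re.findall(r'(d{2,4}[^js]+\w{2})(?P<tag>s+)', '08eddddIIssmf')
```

[('ddddIIs', 's')]

The pattern matches 2 to 4 of the literal 'd', then one or more of any character except [js], then exactly 2 of a word character (captured); then one or more of a literal 's' (captured as 'tag').
Scanning left to right: at [3:11] match 'ddddIIss', groups = ('ddddIIs', 's').
Multiple groups make `findall` return tuples — one 2-tuple for the one match.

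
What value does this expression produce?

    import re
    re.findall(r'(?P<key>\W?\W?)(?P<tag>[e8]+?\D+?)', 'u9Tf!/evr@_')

[('!/', 'ev')]

The `?` after the quantifier makes it lazy — it takes as little as possible before letting the rest of the pattern try.
With 2 capturing groups, `findall` returns a 2-tuple per match.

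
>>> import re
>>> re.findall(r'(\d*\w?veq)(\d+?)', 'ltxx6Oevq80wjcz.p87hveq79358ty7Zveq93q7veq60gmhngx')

[('87hveq', '7'), ('7Zveq', '9'), ('7veq', '6')]

This matches zero or more of a digit, then optionally a word character, then the literal 'veq' (captured); then one or more of a digit (lazy) (captured).
Lazy quantifiers expand one character at a time until the remainder of the pattern can match.
Scanning left to right: at [17:24] match '87hveq7', groups = ('87hveq', '7'); at [30:36] match '7Zveq9', groups = ('7Zveq', '9'); at [38:43] match '7veq6', groups = ('7veq', '6').
With 2 capturing groups, `findall` returns a 2-tuple per match.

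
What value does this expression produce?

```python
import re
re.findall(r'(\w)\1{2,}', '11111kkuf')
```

['1']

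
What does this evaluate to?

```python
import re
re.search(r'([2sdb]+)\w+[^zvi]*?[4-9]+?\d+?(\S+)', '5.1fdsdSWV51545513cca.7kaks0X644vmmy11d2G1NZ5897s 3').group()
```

This matches one or more of one of [2sdb] (captured); then one or more of a word character; then zero or more of any character except [zvi] (lazy), then one or more of a character in [4-9] (lazy), then one or more of a digit (lazy); then one or more of a non-whitespace character (captured).
`search` walks the string left to right and returns the first match it finds.
The match spans [4:49] → 'dsdSWV51545513cca.7kaks0X644vmmy11d2G1NZ5897s'.
Captured: group 1 = 'dsd', group 2 = '4vmmy11d2G1NZ5897s'.

'dsdSWV51545513cca.7kaks0X644vmmy11d2G1NZ5897s'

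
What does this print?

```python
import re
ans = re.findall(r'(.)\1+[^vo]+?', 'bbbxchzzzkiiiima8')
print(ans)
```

['b', 'z', 'i']

The backreference `\1` re-matches whatever the first group consumed, character for character.
One capturing group, so `findall` returns just the captured substring from each match — 3 in all.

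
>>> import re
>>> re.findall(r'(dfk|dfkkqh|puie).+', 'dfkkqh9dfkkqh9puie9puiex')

['dfk']

Alternation isn't longest-match — the leftmost alternative that fits at this position is chosen.
One capturing group, so `findall` returns just the captured substring from the one match — 1 in all.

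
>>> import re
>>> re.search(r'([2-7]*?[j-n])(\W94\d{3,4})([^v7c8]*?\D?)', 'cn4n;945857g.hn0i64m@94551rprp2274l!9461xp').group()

The pattern matches zero or more of a character in [2-7] (lazy), then a character in [j-n] (captured); then a non-word character, then the literal '94', then 3 to 4 of a digit (captured); then zero or more of any character except [v7c8] (lazy), then optionally a non-digit (captured).
Unlike `match`, `search` isn't anchored — it looks for the pattern anywhere in the string.
The match spans [2:12] → '4n;945857g'.
Captured: group 1 = '4n', group 2 = ';945857', group 3 = 'g'.

'4n;945857g'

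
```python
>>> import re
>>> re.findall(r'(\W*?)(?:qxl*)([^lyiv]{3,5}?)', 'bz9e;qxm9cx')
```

[(';', 'm9c')]

This matches zero or more of a non-word character (lazy) (captured); then the literal 'qx', then zero or more of the literal 'l' (non-capturing group); then 3 to 5 of any character except [lyiv] (lazy) (captured).
`findall` packs the 2 group values into a tuple for every match.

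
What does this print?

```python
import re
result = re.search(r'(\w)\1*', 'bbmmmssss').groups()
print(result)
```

('b',)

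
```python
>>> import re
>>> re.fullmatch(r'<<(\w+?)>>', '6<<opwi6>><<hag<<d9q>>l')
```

For `fullmatch`, every character of the input must be accounted for by the pattern.
Here the pattern can't cover the whole string, so the call returns None.

None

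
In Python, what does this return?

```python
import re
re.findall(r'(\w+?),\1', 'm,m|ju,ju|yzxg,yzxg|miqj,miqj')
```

['m', 'ju', 'yzxg', 'miqj']

`\1` has to match the exact text group 1 already captured.
One capturing group, so `findall` returns just the captured substring from each match — 4 in all.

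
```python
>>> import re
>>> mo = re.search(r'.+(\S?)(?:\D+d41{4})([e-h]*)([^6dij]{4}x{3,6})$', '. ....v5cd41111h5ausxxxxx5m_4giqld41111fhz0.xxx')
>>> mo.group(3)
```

Pattern: one or more of any character; then optionally a non-whitespace character (captured); then one or more of a non-digit, then the literal 'd4', then exactly 4 of the literal '1' (non-capturing group); then zero or more of a character in [e-h] (captured); then exactly 4 of any character except [6dij], then 3 to 6 of a literal 'x' (captured); then anchored at the end.
`re.search` scans for the first position where the pattern succeeds.
The match spans [0:47] → '. ....v5cd41111h5ausxxxxx5m_4giqld41111fhz0.xxx'.
Captured: group 1 = '', group 2 = 'f', group 3 = 'hz0.xxx'.

'hz0.xxx'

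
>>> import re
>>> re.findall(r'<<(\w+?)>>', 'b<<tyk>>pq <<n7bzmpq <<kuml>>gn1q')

['tyk', 'kuml']

`findall` collects group 1 from each match (2 total).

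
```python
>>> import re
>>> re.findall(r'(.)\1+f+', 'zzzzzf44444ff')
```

['z', '4']

The backreference `\1` re-matches whatever the first group consumed, character for character.
One capturing group, so `findall` returns just the captured substring from each match — 2 in all.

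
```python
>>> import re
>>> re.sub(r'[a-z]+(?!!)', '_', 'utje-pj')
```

'_-_'

`(?!…)`/`(?<!…)` only lets a position through if the neighbouring text does NOT match; no characters are consumed.
Matches: at [0:4] → 'utje'; at [5:7] → 'pj'.
Every occurrence is swapped for '_'.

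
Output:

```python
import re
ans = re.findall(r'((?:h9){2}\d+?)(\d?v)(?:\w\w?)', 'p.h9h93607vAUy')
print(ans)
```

[('h9h9360', '7v')]

Pattern: the literal 'h9' repeated 2 times, then one or more of a digit (lazy) (captured); then optionally a digit, then the literal 'v' (captured); then a word character, then optionally a word character (non-capturing group).
Walking the string: at [2:13] match 'h9h93607vAU', groups = ('h9h9360', '7v').
2 groups means the one result is a tuple of 2 captured strings — 1 here.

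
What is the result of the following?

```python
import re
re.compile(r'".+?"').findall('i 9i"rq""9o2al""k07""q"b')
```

['"rq"', '"9o2al"', '"k07"', '"q"']

A non-greedy quantifier consumes as few characters as it can — just enough that the remainder of the pattern still matches from where it stops; whatever follows it matches normally.
Since nothing is captured, `findall` lists the 4 matched substrings directly.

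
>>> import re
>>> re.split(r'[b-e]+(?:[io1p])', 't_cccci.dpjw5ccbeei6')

['t_', '.', 'jw5', '6']

This matches one or more of a character in [b-e]; then one of [io1p] (non-capturing group).
Matches to split on: at [2:7] → 'cccci'; at [8:10] → 'dp'; at [13:19] → 'ccbeei'.
Each match becomes a cut point; 4 segments remain.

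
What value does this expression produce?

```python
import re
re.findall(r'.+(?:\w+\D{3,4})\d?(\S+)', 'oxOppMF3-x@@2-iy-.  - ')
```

['-']

This matches one or more of any character; then one or more of a word character, then 3 to 4 of a non-digit (non-capturing group); then optionally a digit; then one or more of a non-whitespace character (captured).
Matches: at [0:21] match 'oxOppMF3-x@@2-iy-.  -', group 1 = '-'.
Because there's exactly one group, `findall` drops the full match and keeps group 1 from the one hit.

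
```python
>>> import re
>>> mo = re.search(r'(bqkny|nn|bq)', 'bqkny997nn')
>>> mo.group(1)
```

'bqkny'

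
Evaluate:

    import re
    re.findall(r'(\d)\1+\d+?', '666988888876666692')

['6', '8', '6']

A backreference is literal: `\1` must see the identical characters the first group matched.
`findall` collects group 1 from each match (3 total).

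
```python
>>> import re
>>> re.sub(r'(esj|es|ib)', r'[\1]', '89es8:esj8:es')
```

`|` is ordered: at each position the engine commits to the first alternative that works.
The replacement refers to a captured group, so each match is rewritten using its own captured text.

'89[es]8:[esj]8:[es]'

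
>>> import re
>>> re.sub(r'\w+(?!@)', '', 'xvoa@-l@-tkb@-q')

'a@-l@-b@-'

`(?!…)`/`(?<!…)` only lets a position through if the neighbouring text does NOT match; no characters are consumed.
Every occurrence is swapped for ''.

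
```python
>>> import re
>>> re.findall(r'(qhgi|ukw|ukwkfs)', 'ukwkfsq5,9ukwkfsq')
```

['ukw', 'ukw']

Alternation tries branches left to right and keeps the first one that lets the overall match succeed at that position.
Walking the string: at [0:3] match 'ukw', group 1 = 'ukw'; at [10:13] match 'ukw', group 1 = 'ukw'.
`findall` collects group 1 from each match (2 total).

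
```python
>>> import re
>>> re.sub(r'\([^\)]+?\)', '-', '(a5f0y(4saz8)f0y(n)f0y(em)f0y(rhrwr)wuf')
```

'-f0y-f0y-f0y-wuf'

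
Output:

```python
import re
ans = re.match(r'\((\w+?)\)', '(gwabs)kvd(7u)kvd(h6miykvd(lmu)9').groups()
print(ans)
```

('gwabs',)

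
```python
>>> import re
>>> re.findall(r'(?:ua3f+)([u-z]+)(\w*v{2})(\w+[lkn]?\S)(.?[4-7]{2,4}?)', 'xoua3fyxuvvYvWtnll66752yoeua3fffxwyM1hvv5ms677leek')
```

Pattern: the literal 'ua3', then one or more of a literal 'f' (non-capturing group); then one or more of a character in [u-z] (captured); then zero or more of a word character, then exactly 2 of a literal 'v' (captured); then one or more of a word character, then optionally one of [lkn], then a non-whitespace character (captured); then optionally any character, then 2 to 4 of a character in [4-7] (lazy) (captured).
Scanning left to right: at [2:46] match 'ua3fyxuvvYvWtnll66752yoeua3fffxwyM1hvv5ms677', groups = ('yxuvv', 'YvWtnll66752yoeua3fffxwyM1hvv', '5ms6', '77').
`findall` packs the 4 group values into a tuple for every match.

[('yxuvv', 'YvWtnll66752yoeua3fffxwyM1hvv', '5ms6', '77')]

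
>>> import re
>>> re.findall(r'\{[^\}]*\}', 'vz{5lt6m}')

['{5lt6m}']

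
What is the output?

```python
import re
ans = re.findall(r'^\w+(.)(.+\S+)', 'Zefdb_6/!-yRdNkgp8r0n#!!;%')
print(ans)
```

Multiple groups make `findall` return tuples — one 2-tuple for the one match.

[('/', '!-yRdNkgp8r0n#!!;%')]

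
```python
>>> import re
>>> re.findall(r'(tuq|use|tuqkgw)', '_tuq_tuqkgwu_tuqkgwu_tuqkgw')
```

['tuq', 'tuq', 'tuq', 'tuq']

Alternation isn't longest-match — the leftmost alternative that fits at this position is chosen.
One capturing group, so `findall` returns just the captured substring from each match — 4 in all.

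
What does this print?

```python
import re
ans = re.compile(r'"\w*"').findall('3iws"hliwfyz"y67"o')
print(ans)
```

Scanning left to right: at [4:13] → '"hliwfyz"'.
Since nothing is captured, `findall` lists the 1 matched substring directly.

['"hliwfyz"']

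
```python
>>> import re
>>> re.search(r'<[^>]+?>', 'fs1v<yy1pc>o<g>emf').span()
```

(4, 11)

`re.search` tries every starting position until one works.
The match spans [4:11] → '<yy1pc>'.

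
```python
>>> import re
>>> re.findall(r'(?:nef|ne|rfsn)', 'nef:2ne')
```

`|` is ordered: at each position the engine commits to the first alternative that works.
Matches: at [0:3] → 'nef'; at [5:7] → 'ne'.
`findall` yields the raw match text (2 of them) because the pattern has no groups.

['nef', 'ne']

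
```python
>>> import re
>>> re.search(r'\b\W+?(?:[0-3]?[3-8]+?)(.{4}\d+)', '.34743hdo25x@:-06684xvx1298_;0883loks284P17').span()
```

(12, 27)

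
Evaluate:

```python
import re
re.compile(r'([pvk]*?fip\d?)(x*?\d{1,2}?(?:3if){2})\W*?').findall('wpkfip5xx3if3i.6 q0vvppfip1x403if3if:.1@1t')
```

[('vvppfip1', 'x403if3if')]

The pattern matches zero or more of one of [pvk] (lazy), then the literal 'fip', then optionally a digit (captured); then zero or more of a literal 'x' (lazy), then 1 to 2 of a digit (lazy), then the literal '3if' repeated 2 times (captured); then zero or more of a non-word character (lazy).
Walking the string: at [19:36] match 'vvppfip1x403if3if', groups = ('vvppfip1', 'x403if3if').
2 groups means the one result is a tuple of 2 captured strings — 1 here.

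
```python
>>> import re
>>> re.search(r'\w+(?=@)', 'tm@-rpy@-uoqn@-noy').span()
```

(0, 2)

Lookahead/lookbehind check context without consuming it, so the matched span excludes the asserted characters.
The match spans [0:2] → 'tm'.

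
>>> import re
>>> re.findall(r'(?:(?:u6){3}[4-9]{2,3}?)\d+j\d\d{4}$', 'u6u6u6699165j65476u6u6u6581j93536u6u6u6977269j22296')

['u6u6u6977269j22296']

This matches the literal 'u6' repeated 3 times, then 2 to 3 of a character in [4-9] (lazy) (non-capturing group); then one or more of a digit, then a literal 'j'; then a digit, then exactly 4 of a digit; then anchored at the end.
Matches: at [33:51] → 'u6u6u6977269j22296'.
Since nothing is captured, `findall` lists the 1 matched substring directly.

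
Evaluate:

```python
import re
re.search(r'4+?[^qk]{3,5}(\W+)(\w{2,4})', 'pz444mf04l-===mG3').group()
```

This matches one or more of the literal '4' (lazy), then 3 to 5 of any character except [qk]; then one or more of a non-word character (captured); then 2 to 4 of a word character (captured).
Unlike `match`, `search` isn't anchored — it looks for the pattern anywhere in the string.
The match spans [2:17] → '444mf04l-===mG3'.
Captured: group 1 = '-===', group 2 = 'mG3'.

'444mf04l-===mG3'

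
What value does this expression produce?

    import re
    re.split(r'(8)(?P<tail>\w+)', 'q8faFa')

['q', '8', 'faFa', '']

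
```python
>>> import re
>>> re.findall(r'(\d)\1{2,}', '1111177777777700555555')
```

['1', '7', '5']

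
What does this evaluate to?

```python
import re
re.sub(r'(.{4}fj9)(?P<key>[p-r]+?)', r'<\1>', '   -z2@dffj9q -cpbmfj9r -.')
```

This matches exactly 4 of any character, then the literal 'fj9' (captured); then one or more of a character in [p-r] (lazy) (captured as 'key').
Matches: at [5:13] → '2@dffj9q'; at [15:23] → 'cpbmfj9r'.
Each match is replaced using the text its own group 1 captured.

'   -z<2@dffj9> -<cpbmfj9> -.'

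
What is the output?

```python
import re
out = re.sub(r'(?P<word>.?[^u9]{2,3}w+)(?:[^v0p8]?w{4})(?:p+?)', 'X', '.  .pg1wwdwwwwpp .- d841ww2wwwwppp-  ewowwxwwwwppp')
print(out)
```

The pattern matches optionally any character, then 2 to 3 of any character except [u9], then one or more of the literal 'w' (captured as 'word'); then optionally any character except [v0p8], then exactly 4 of a literal 'w' (non-capturing group); then one or more of a literal 'p' (lazy) (non-capturing group).
A `+?`/`*?`/`{m,n}?` starts at its minimum and grows only as far as needed for what follows to match.
Matches: at [3:15] → '.pg1wwdwwwwp'; at [20:32] → 'd841ww2wwwwp'; at [36:48] → ' ewowwxwwwwp'.
Every occurrence is swapped for 'X'.

.  Xp .- Xpp- Xpp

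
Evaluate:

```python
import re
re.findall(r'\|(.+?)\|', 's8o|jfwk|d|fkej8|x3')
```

['jfwk', 'fkej8']

Lazy quantifiers expand one character at a time until the remainder of the pattern can match.
Scanning left to right: at [3:9] match '|jfwk|', group 1 = 'jfwk'; at [10:17] match '|fkej8|', group 1 = 'fkej8'.
`findall` collects group 1 from each match (2 total).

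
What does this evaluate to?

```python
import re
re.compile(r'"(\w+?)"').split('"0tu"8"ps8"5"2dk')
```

`re.split` interleaves the captured-group text with the surrounding fragments.

['', '0tu', '8', 'ps8', '5"2dk']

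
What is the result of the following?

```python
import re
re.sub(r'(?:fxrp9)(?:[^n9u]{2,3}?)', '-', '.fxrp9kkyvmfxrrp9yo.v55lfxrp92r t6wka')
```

'.-yvmfxrrp9yo.v55l- t6wka'

Lazy quantifiers expand one character at a time until the remainder of the pattern can match.
`sub` substitutes '-' at each match site.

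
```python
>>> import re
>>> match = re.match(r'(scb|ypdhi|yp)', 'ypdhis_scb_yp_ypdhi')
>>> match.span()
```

(0, 5)

`re.match` only tries the pattern at the start of the string.
The match spans [0:5] → 'ypdhi'.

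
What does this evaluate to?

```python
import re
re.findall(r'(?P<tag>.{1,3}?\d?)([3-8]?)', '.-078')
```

[('.', ''), ('-0', '7'), ('8', '')]

Pattern: 1 to 3 of any character (lazy), then optionally a digit (captured as 'tag'); then optionally a character in [3-8] (captured).
Because the quantifier is non-greedy, it stops expanding at the earliest point where the rest of the pattern can succeed.
Matches: at [0:1] match '.', groups = ('.', ''); at [1:4] match '-07', groups = ('-0', '7'); at [4:5] match '8', groups = ('8', '').
With 2 capturing groups, `findall` returns a 2-tuple per match.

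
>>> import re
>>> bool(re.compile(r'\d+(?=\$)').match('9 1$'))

`re.match` won't scan ahead — the pattern has to work from the very first character.
Here the string doesn't start with a match, so the call returns None, and `bool(None)` is False.

False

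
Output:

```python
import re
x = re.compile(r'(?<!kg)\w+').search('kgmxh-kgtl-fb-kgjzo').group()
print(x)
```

The negative lookahead/lookbehind blocks any match where the forbidden context is present.
The match spans [0:5] → 'kgmxh'.

kgmxh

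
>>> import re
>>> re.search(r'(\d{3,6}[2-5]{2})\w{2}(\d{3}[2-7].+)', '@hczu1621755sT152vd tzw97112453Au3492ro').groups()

('97112453', '3492ro')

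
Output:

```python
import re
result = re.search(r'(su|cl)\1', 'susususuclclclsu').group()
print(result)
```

susu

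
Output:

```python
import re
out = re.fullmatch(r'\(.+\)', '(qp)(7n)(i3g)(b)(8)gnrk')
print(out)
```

None

`fullmatch` succeeds only if the pattern covers the string from start to end.
Here the string isn't matched end-to-end, so the call returns None.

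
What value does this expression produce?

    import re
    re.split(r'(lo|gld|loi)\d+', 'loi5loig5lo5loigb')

['', 'loi', 'loig5', 'lo', 'loigb']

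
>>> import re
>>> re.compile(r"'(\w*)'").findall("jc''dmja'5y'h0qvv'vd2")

['', '5y']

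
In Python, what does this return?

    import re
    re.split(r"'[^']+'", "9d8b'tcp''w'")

['9d8b', '', '']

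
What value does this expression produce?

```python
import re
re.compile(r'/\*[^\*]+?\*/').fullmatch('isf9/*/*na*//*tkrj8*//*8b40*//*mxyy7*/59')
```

None

`re.fullmatch` is like wrapping the pattern in `^…$` (in single-line mode).
Here the string isn't matched end-to-end, so the call returns None.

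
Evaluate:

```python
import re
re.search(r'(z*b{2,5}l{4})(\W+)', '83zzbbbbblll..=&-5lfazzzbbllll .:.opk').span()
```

(21, 34)

This matches zero or more of the literal 'z', then 2 to 5 of a literal 'b', then exactly 4 of a literal 'l' (captured); then one or more of a non-word character (captured).
`re.search` tries every starting position until one works.
The match spans [21:34] → 'zzzbbllll .:.'.
Captured: group 1 = 'zzzbbllll', group 2 = ' .:.'.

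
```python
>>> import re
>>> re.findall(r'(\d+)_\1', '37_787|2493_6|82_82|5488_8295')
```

`\1` has to match the exact text group 1 already captured.
Walking the string: at [1:4] match '7_7', group 1 = '7'; at [14:19] match '82_82', group 1 = '82'; at [23:26] match '8_8', group 1 = '8'.
`findall` collects group 1 from each match (3 total).

['7', '82', '8']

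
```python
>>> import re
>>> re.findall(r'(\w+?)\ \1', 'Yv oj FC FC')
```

['FC']

`\1` has to match the exact text group 1 already captured.
With a single group, `findall` returns only what that group captured — 1 item.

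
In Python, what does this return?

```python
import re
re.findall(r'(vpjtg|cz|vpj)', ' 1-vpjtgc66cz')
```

['vpjtg', 'cz']

Alternation isn't longest-match — the leftmost alternative that fits at this position is chosen.
With a single group, `findall` returns only what that group captured — 2 items.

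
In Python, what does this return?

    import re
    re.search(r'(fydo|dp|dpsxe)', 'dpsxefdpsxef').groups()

('dp',)

Alternation tries branches left to right and keeps the first one that lets the overall match succeed at that position.
Unlike `match`, `search` isn't anchored — it looks for the pattern anywhere in the string.
The match spans [0:2] → 'dp'.
Captured: group 1 = 'dp'.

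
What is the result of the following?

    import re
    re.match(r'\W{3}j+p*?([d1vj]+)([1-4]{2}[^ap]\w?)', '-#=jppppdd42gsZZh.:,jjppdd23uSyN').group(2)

'42gs'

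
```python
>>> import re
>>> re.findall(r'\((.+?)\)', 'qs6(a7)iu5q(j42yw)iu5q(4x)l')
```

The `?` after the quantifier makes it lazy — it takes as little as possible before letting the rest of the pattern try.
Walking the string: at [3:7] match '(a7)', group 1 = 'a7'; at [11:18] match '(j42yw)', group 1 = 'j42yw'; at [22:26] match '(4x)', group 1 = '4x'.
Because there's exactly one group, `findall` drops the full match and keeps group 1 from each hit.

['a7', 'j42yw', '4x']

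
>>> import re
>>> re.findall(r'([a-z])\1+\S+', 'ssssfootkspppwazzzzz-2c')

The backreference `\1` re-matches whatever the first group consumed, character for character.
Walking the string: at [0:23] match 'ssssfootkspppwazzzzz-2c', group 1 = 's'.
`findall` collects group 1 from the one match (1 total).

['s']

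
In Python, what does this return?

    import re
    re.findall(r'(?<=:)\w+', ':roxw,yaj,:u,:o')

The positive lookaround only admits positions where the adjacent text matches; those characters stay outside the span.
`findall` yields the raw match text (3 of them) because the pattern has no groups.

['roxw', 'u', 'o']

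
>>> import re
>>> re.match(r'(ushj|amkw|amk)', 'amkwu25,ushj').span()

With `match`, the pattern is implicitly anchored at the beginning.
The match spans [0:4] → 'amkw'.

(0, 4)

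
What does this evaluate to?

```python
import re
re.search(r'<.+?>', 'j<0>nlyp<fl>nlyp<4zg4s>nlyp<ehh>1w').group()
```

'<0>'

With the lazy modifier that quantifier settles for the fewest repetitions that let the rest of the pattern succeed (the atoms after it are unaffected and can still be greedy).
The match spans [1:4] → '<0>'.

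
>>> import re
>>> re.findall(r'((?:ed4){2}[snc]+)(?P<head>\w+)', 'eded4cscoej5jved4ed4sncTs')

[('ed4ed4snc', 'Ts')]

Pattern: the literal 'ed4' repeated 2 times, then one or more of one of [snc] (captured); then one or more of a word character (captured as 'head').
Multiple groups make `findall` return tuples — one 2-tuple for the one match.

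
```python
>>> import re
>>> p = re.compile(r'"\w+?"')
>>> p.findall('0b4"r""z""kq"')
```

Scanning left to right: at [3:6] → '"r"'; at [6:9] → '"z"'; at [9:13] → '"kq"'.
No capturing groups, so `findall` returns the 3 full match strings.

['"r"', '"z"', '"kq"']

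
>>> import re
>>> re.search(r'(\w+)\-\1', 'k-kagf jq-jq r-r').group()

'k-k'

After group 1 captures some text, `\1` only succeeds where that same text appears again.
`re.search` tries every starting position until one works.
The match spans [0:3] → 'k-k'.
Captured: group 1 = 'k'.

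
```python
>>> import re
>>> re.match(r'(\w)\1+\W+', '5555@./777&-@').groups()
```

('5',)

A backreference is literal: `\1` must see the identical characters the first group matched.
`match` is anchored at position 0; if the pattern doesn't fit there, it returns None.
The match spans [0:7] → '5555@./'.
Captured: group 1 = '5'.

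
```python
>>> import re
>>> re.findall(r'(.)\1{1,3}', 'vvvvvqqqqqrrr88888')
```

A backreference is literal: `\1` must see the identical characters the first group matched.
Scanning left to right: at [0:4] match 'vvvv', group 1 = 'v'; at [5:9] match 'qqqq', group 1 = 'q'; at [10:13] match 'rrr', group 1 = 'r'; at [13:17] match '8888', group 1 = '8'.
Because there's exactly one group, `findall` drops the full match and keeps group 1 from each hit.

['v', 'q', 'r', '8']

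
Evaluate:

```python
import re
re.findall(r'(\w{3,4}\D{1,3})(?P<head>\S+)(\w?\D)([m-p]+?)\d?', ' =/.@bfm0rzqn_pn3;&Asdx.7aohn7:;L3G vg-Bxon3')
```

The pattern matches 3 to 4 of a word character, then 1 to 3 of a non-digit (captured); then one or more of a non-whitespace character (captured as 'head'); then optionally a word character, then a non-digit (captured); then one or more of a character in [m-p] (lazy) (captured); then optionally a digit.
Matches: at [5:30] match 'bfm0rzqn_pn3;&Asdx.7aohn7', groups = ('bfm0rzq', 'n_pn3;&Asdx.7ao', 'h', 'n'); at [32:44] match 'L3G vg-Bxon3', groups = ('L3G vg', '-Bx', 'o', 'n').
Multiple groups make `findall` return tuples — one 4-tuple for each match.

[('bfm0rzq', 'n_pn3;&Asdx.7ao', 'h', 'n'), ('L3G vg', '-Bx', 'o', 'n')]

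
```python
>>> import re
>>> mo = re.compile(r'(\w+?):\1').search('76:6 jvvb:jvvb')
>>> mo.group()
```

'6:6'

`\1` is not a pattern — it's the concrete string captured by group 1, re-applied verbatim.
`re.search` tries every starting position until one works.
The match spans [1:4] → '6:6'.
Captured: group 1 = '6'.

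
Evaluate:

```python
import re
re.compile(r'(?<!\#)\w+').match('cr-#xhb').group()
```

Because the assertion is negative and zero-width, positions next to the forbidden text are skipped.
With `match`, the pattern is implicitly anchored at the beginning.
The match spans [0:2] → 'cr'.

'cr'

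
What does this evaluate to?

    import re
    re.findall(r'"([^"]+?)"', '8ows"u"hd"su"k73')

With a single group, `findall` returns only what that group captured — 2 items.

['u', 'su']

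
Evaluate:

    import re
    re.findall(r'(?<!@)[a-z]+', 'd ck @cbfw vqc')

['d', 'ck', 'bfw', 'vqc']

A negative assertion filters positions out without eating any characters.
`findall` yields the raw match text (4 of them) because the pattern has no groups.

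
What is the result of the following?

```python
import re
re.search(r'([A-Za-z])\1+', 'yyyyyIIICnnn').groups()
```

The match spans [0:5] → 'yyyyy'.
Captured: group 1 = 'y'.

('y',)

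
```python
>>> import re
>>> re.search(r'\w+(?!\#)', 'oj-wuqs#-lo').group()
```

The negative lookaround is zero-width — it rules out positions where the adjacent text would match, without consuming anything.
`search` walks the string left to right and returns the first match it finds.
The match spans [0:2] → 'oj'.

'oj'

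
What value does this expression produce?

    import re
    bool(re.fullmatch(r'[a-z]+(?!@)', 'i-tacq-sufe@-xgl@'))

False

The negative lookaround is zero-width — it rules out positions where the adjacent text would match, without consuming anything.
`re.fullmatch` requires the pattern to consume the entire string.
Here there's no way to consume every character, so the call returns None, and `bool(None)` is False.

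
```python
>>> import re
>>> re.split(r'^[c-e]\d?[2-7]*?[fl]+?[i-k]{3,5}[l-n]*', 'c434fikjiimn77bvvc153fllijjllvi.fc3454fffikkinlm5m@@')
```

Pattern: anchored at the start of the string; then a character in [c-e], then optionally a digit, then zero or more of a character in [2-7] (lazy); then one or more of one of [fl] (lazy); then 3 to 5 of a character in [i-k], then zero or more of a character in [l-n].
Matches to split on: at [0:12] → 'c434fikjiimn'.
The string is cut at each match, leaving 2 pieces.

['', '77bvvc153fllijjllvi.fc3454fffikkinlm5m@@']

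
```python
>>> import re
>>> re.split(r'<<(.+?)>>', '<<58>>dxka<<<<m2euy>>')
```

['', '58', 'dxka', '<<m2euy', '']

A non-greedy quantifier consumes as few characters as it can — just enough that the remainder of the pattern still matches from where it stops; whatever follows it matches normally.
With a capturing group present, the delimiter's captured portion is kept in the result list.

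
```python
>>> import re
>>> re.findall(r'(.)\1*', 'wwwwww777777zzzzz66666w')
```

['w', '7', 'z', '6', 'w']

After group 1 captures some text, `\1` only succeeds where that same text appears again.
Scanning left to right: at [0:6] match 'wwwwww', group 1 = 'w'; at [6:12] match '777777', group 1 = '7'; at [12:17] match 'zzzzz', group 1 = 'z'; at [17:22] match '66666', group 1 = '6'; at [22:23] match 'w', group 1 = 'w'.
Because there's exactly one group, `findall` drops the full match and keeps group 1 from each hit.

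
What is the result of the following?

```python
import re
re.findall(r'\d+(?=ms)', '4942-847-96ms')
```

['96']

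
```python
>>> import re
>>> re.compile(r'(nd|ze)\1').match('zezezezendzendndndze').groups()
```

('ze',)

The match spans [0:4] → 'zeze'.
Captured: group 1 = 'ze'.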